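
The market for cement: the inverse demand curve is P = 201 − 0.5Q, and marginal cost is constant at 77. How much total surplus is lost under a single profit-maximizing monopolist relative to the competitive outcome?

Under competition P = MC = 77, so Q = (201 − 77)/0.5 = 248.
A monopolist chooses Q where MR = MC. MR = 201 − Q; setting this equal to 77 gives Q = 124 and P = 139.
DWL is the triangle between Q = 124 and Q = 248: ½·(248 − 124)·(139 − 77) = 3844.

DWL = 3844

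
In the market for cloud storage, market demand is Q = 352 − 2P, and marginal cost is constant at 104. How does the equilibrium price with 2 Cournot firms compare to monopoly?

Inverting demand: P = 176 − 0.5Q.
With 2 symmetric Cournot firms, each firm's FOC gives 176 − 1.5q = 104, so q = 48, Q = 2·48 = 96, and P = 128.
A monopolist chooses Q where MR = MC. MR = 176 − Q; setting this equal to 104 gives Q = 72 and P = 140.

Cournot: P = 128; Monopoly: P = 140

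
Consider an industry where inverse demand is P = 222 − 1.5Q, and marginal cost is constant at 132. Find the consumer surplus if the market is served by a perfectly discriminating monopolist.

CS = 0

With perfect price discrimination, output is the efficient level Q = 60 (where demand meets MC), but every buyer pays their willingness to pay: CS = 0 and PS = total surplus.
CS = 0.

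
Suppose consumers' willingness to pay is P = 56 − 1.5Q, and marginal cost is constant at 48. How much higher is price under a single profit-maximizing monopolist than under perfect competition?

Price rises by 4

Perfect competition: P = MC = 48, so 56 − 1.5Q = 48 and Q = 16/3.
A monopolist chooses Q where MR = MC. MR = 56 − 3Q; setting this equal to 48 gives Q = 8/3 and P = 52.
Change in price: 52 − 48 = 4.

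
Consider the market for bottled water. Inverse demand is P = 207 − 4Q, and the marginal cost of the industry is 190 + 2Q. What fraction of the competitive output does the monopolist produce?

The monopolist equates marginal revenue to marginal cost: 207 − 8Q = 190 + 2Q, so Q = 1.7. From demand, P = 200.2.
Competitive equilibrium sets price equal to marginal cost: 207 − 4Q = 190 + 2Q, so Q = 17/6 and P = 587/3.
Ratio Q_m/Q_c = 1.7/(17/6) = 0.6.

Q_m/Q_c = 0.6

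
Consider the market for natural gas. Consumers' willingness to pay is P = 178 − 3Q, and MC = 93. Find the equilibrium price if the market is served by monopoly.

Monopoly sets MR = MC: 178 − 6Q = 93 ⇒ Q = 85/6, P = 178 − 3·85/6 = 135.5.

P = 135.5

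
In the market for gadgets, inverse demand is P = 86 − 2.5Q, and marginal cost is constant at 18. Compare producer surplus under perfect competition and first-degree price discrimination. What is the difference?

Producer surplus rises by 924.8

Perfect competition: P = MC = 18, so 86 − 2.5Q = 18 and Q = 27.2.
PS = (18 − 18)·27.2 = 0.
Under first-degree price discrimination the firm charges each unit its demand price and produces up to where P = MC, i.e. Q = 27.2. Consumer surplus is zero; producer surplus equals total surplus.
PS = ½·(86 − 18)·27.2 = 924.8.
Change in producer surplus: 924.8 − 0 = 924.8.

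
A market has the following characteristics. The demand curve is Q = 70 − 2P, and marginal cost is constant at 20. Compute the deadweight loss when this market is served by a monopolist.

Inverting demand: P = 35 − 0.5Q.
Perfect competition: P = MC = 20, so 35 − 0.5Q = 20 and Q = 30.
A monopolist chooses Q where MR = MC. MR = 35 − Q; setting this equal to 20 gives Q = 15 and P = 27.5.
DWL is the triangle between Q = 15 and Q = 30: ½·(30 − 15)·(27.5 − 20) = 56.25.

DWL = 56.25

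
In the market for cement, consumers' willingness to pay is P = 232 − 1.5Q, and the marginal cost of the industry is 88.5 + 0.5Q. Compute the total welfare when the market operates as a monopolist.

TS = 4202.5

Monopoly sets MR = MC: 232 − 3Q = 88.5 + 0.5Q ⇒ Q = 41, P = 232 − 1.5·41 = 170.5.
CS = ½·(232 − 170.5)·41 = 1260.75; PS = (170.5·41 − 88.5·41 − ½·0.5·41²) = 2941.75; TS = 4202.5.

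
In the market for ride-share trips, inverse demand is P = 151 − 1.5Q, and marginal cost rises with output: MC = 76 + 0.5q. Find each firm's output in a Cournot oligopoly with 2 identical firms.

With 2 symmetric Cournot firms, each firm's FOC gives 151 − 4.5q = 76 + 0.5q, so q = 15, Q = 2·15 = 30, and P = 106.

q_i = 15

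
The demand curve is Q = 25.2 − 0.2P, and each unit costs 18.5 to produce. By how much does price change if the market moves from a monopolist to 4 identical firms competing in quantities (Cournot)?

P falls by 32.25

Inverting demand: P = 126 − 5Q.
Monopoly sets MR = MC: 126 − 10Q = 18.5 ⇒ Q = 10.75, P = 126 − 5·10.75 = 72.25.
In a 4-firm Cournot equilibrium, symmetry and the first-order condition give q = (126 − 18.5)/(25) = 4.3. So Q = 17.2 and P = 40.
Change in price: 40 − 72.25 = −32.25.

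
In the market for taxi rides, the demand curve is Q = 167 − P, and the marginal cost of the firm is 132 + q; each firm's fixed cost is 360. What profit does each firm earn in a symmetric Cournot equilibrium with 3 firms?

Inverting demand: P = 167 − Q.
Cournot with 3 identical firms: the symmetric best-response condition is 167 − 4q = 132 + q. Each firm produces q = 7, total output Q = 21, price P = 146.
Each firm's profit = 146·7 − (132·7 + ½·1·7²) − 360 = −286.5.

π_i = −286.5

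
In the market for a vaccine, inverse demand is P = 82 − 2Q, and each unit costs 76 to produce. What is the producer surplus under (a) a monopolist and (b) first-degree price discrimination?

Monopoly: PS = 4.5; Perfect PD: PS = 9

A monopolist chooses Q where MR = MC. MR = 82 − 4Q; setting this equal to 76 gives Q = 1.5 and P = 79.
PS = (79 − 76)·1.5 = 4.5.
Under first-degree price discrimination the firm charges each unit its demand price and produces up to where P = MC, i.e. Q = 3. Consumer surplus is zero; producer surplus equals total surplus.
PS = ½·(82 − 76)·3 = 9.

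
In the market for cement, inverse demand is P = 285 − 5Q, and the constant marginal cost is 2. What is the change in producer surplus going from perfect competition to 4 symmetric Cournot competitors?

Under competition P = MC = 2, so Q = (285 − 2)/5 = 56.6.
PS = (2 − 2)·56.6 = 0.
In a 4-firm Cournot equilibrium, symmetry and the first-order condition give q = (285 − 2)/(25) = 11.32. So Q = 45.28 and P = 58.6.
PS = (58.6 − 2)·45.28 = 2562.848.
Change in producer surplus: 2562.848 − 0 = 2562.848.

PS rises by 2562.848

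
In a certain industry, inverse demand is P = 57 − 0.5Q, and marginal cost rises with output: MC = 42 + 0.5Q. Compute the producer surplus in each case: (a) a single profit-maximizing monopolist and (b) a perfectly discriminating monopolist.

Monopoly: PS = 75; Perfect PD: PS = 112.5

Monopoly sets MR = MC: 57 − Q = 42 + 0.5Q ⇒ Q = 10, P = 57 − 0.5·10 = 52.
PS = P·Q − VC(Q) = 52·10 − (42·10 + ½·0.5·10²) = 75.
Under first-degree price discrimination the firm charges each unit its demand price and produces up to where P = MC, i.e. Q = 15. Consumer surplus is zero; producer surplus equals total surplus.
PS = ½·(57 − 42)·15 = 112.5.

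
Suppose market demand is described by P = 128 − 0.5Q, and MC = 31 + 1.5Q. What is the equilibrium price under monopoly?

P = 108.6

A monopolist chooses Q where MR = MC. MR = 128 − Q; setting this equal to 31 + 1.5Q gives Q = 38.8 and P = 108.6.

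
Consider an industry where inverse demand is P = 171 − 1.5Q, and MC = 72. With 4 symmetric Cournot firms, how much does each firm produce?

Cournot with 4 identical firms: the symmetric best-response condition is 171 − 7.5q = 72. Each firm produces q = 13.2, total output Q = 52.8, price P = 91.8.

q_i = 13.2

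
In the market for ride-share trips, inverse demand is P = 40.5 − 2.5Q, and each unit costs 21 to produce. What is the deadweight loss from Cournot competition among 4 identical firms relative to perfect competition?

DWL = 3.042

Perfect competition: P = MC = 21, so 40.5 − 2.5Q = 21 and Q = 7.8.
In a 4-firm Cournot equilibrium, symmetry and the first-order condition give q = (40.5 − 21)/(12.5) = 1.56. So Q = 6.24 and P = 24.9.
DWL is the triangle between Q = 6.24 and Q = 7.8: ½·(7.8 − 6.24)·(24.9 − 21) = 3.042.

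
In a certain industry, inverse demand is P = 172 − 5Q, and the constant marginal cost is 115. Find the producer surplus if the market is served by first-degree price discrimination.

PS = 324.9

A perfectly discriminating monopolist sells every unit with P(Q) ≥ MC(Q), so output equals the competitive quantity Q = 11.4. Each buyer pays their reservation price, so CS = 0 and the firm captures all surplus.
PS = ½·(172 − 115)·11.4 = 324.9.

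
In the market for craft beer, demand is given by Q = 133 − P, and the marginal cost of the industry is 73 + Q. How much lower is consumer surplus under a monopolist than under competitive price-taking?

Inverting demand: P = 133 − Q.
Under competition P = MC: 133 − Q = 73 + Q ⇒ Q = 30, P = 103.
CS = ½·(133 − 103)·30 = 450.
A monopolist chooses Q where MR = MC. MR = 133 − 2Q; setting this equal to 73 + Q gives Q = 20 and P = 113.
CS = ½·(133 − 113)·20 = 200.
Change in consumer surplus: 200 − 450 = −250.

CS falls by 250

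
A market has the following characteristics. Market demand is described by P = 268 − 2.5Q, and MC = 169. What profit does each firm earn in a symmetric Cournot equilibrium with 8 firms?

π_i = 48.4

Cournot with 8 identical firms: the symmetric best-response condition is 268 − 22.5q = 169. Each firm produces q = 4.4, total output Q = 35.2, price P = 180.
Each firm's profit = (180 − 169)·4.4 = 48.4.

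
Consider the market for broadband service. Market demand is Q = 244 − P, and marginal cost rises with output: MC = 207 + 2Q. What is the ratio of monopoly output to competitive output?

Inverting demand: P = 244 − Q.
A monopolist chooses Q where MR = MC. MR = 244 − 2Q; setting this equal to 207 + 2Q gives Q = 9.25 and P = 234.75.
Under competition P = MC: 244 − Q = 207 + 2Q ⇒ Q = 37/3, P = 695/3.
Ratio Q_m/Q_c = 9.25/(37/3) = 0.75.

Q_m/Q_c = 0.75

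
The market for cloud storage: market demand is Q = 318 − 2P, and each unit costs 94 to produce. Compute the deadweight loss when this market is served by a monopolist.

Inverting demand: P = 159 − 0.5Q.
Competitive firms price at marginal cost: P = 94, giving Q = 130.
Monopoly sets MR = MC: 159 − Q = 94 ⇒ Q = 65, P = 159 − 0.5·65 = 126.5.
DWL is the triangle between Q = 65 and Q = 130: ½·(130 − 65)·(126.5 − 94) = 1056.25.

DWL = 1056.25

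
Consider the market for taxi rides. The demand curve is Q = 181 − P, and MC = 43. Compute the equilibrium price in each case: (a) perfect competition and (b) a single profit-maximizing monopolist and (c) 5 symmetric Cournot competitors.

Competition: P = 43; Monopoly: P = 112; Cournot: P = 66

Inverting demand: P = 181 − Q.
Competitive firms price at marginal cost: P = 43, giving Q = 138.
A monopolist chooses Q where MR = MC. MR = 181 − 2Q; setting this equal to 43 gives Q = 69 and P = 112.
With 5 symmetric Cournot firms, each firm's FOC gives 181 − 6q = 43, so q = 23, Q = 5·23 = 115, and P = 66.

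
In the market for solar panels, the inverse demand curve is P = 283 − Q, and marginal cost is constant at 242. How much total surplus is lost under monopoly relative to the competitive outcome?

DWL = 210.125

Perfect competition: P = MC = 242, so 283 − Q = 242 and Q = 41.
Monopoly sets MR = MC: 283 − 2Q = 242 ⇒ Q = 20.5, P = 283 − 20.5 = 262.5.
DWL is the triangle between Q = 20.5 and Q = 41: ½·(41 − 20.5)·(262.5 − 242) = 210.125.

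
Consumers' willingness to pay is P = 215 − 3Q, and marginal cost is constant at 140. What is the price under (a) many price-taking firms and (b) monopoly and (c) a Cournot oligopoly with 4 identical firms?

Competition: P = 140; Monopoly: P = 177.5; Cournot: P = 155

Under competition P = MC = 140, so Q = (215 − 140)/3 = 25.
The monopolist equates marginal revenue to marginal cost: 215 − 6Q = 140, so Q = 12.5. From demand, P = 177.5.
Cournot with 4 identical firms: the symmetric best-response condition is 215 − 15q = 140. Each firm produces q = 5, total output Q = 20, price P = 155.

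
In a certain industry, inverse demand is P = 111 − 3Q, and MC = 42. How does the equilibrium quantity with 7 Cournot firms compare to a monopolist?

With 7 symmetric Cournot firms, each firm's FOC gives 111 − 24q = 42, so q = 2.875, Q = 7·2.875 = 20.125, and P = 50.625.
The monopolist equates marginal revenue to marginal cost: 111 − 6Q = 42, so Q = 11.5. From demand, P = 76.5.

Cournot: Q = 20.125; Monopoly: Q = 11.5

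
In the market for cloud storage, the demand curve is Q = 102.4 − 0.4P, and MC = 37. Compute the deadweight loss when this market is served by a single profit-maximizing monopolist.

DWL = 2398.05

Inverting demand: P = 256 − 2.5Q.
Perfect competition: P = MC = 37, so 256 − 2.5Q = 37 and Q = 87.6.
The monopolist equates marginal revenue to marginal cost: 256 − 5Q = 37, so Q = 43.8. From demand, P = 146.5.
DWL is the triangle between Q = 43.8 and Q = 87.6: ½·(87.6 − 43.8)·(146.5 − 37) = 2398.05.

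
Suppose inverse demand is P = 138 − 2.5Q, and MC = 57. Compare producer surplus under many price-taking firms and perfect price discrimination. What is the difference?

Competitive firms price at marginal cost: P = 57, giving Q = 32.4.
PS = (57 − 57)·32.4 = 0.
With perfect price discrimination, output is the efficient level Q = 32.4 (where demand meets MC), but every buyer pays their willingness to pay: CS = 0 and PS = total surplus.
PS = ½·(138 − 57)·32.4 = 1312.2.
Change in producer surplus: 1312.2 − 0 = 1312.2.

PS rises by 1312.2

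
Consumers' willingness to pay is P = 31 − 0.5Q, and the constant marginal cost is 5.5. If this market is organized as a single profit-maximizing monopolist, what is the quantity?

Q = 25.5

The monopolist equates marginal revenue to marginal cost: 31 − Q = 5.5, so Q = 25.5. From demand, P = 18.25.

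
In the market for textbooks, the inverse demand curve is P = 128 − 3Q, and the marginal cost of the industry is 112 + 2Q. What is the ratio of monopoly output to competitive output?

Q_m/Q_c = 0.625

A monopolist chooses Q where MR = MC. MR = 128 − 6Q; setting this equal to 112 + 2Q gives Q = 2 and P = 122.
Under competition P = MC: 128 − 3Q = 112 + 2Q ⇒ Q = 3.2, P = 118.4.
Ratio Q_m/Q_c = 2/3.2 = 0.625.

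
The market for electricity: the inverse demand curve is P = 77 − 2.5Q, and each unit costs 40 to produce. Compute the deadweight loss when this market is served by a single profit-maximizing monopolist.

DWL = 68.45

Perfect competition: P = MC = 40, so 77 − 2.5Q = 40 and Q = 14.8.
The monopolist equates marginal revenue to marginal cost: 77 − 5Q = 40, so Q = 7.4. From demand, P = 58.5.
DWL is the triangle between Q = 7.4 and Q = 14.8: ½·(14.8 − 7.4)·(58.5 − 40) = 68.45.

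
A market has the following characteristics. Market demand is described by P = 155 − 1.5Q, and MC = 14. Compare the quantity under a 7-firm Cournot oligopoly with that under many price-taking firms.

Cournot: Q = 82.25; Competition: Q = 94

In a 7-firm Cournot equilibrium, symmetry and the first-order condition give q = (155 − 14)/(12) = 11.75. So Q = 82.25 and P = 31.625.
Perfect competition: P = MC = 14, so 155 − 1.5Q = 14 and Q = 94.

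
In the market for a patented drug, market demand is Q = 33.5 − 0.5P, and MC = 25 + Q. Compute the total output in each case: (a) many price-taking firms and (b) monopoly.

Competition: Q = 14; Monopoly: Q = 8.4

Inverting demand: P = 67 − 2Q.
Under competition P = MC: 67 − 2Q = 25 + Q ⇒ Q = 14, P = 39.
The monopolist equates marginal revenue to marginal cost: 67 − 4Q = 25 + Q, so Q = 8.4. From demand, P = 50.2.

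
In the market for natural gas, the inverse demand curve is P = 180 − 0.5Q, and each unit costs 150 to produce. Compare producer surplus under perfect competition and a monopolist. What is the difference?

Producer surplus rises by 450

Perfect competition: P = MC = 150, so 180 − 0.5Q = 150 and Q = 60.
PS = (150 − 150)·60 = 0.
A monopolist chooses Q where MR = MC. MR = 180 − Q; setting this equal to 150 gives Q = 30 and P = 165.
PS = (165 − 150)·30 = 450.
Change in producer surplus: 450 − 0 = 450.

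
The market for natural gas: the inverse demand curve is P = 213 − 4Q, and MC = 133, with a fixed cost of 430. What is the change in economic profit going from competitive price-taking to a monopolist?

π rises by 400

Competitive firms price at marginal cost: P = 133, giving Q = 20.
Profit = (133 − 133)·20 − 430 = −430.
The monopolist equates marginal revenue to marginal cost: 213 − 8Q = 133, so Q = 10. From demand, P = 173.
Profit = (173 − 133)·10 − 430 = −30.
Change in economic profit: −30 − −430 = 400.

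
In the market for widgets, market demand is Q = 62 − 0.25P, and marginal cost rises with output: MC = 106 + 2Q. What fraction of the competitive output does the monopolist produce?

Q_m/Q_c = 0.6

Inverting demand: P = 248 − 4Q.
A monopolist chooses Q where MR = MC. MR = 248 − 8Q; setting this equal to 106 + 2Q gives Q = 14.2 and P = 191.2.
Under competition P = MC: 248 − 4Q = 106 + 2Q ⇒ Q = 71/3, P = 460/3.
Ratio Q_m/Q_c = 14.2/(71/3) = 0.6.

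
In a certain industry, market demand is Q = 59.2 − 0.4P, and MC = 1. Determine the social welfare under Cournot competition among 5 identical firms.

Inverting demand: P = 148 − 2.5Q.
Cournot with 5 identical firms: the symmetric best-response condition is 148 − 15q = 1. Each firm produces q = 9.8, total output Q = 49, price P = 25.5.
CS = ½·(148 − 25.5)·49 = 3001.25; PS = (25.5 − 1)·49 = 1200.5; TS = 4201.75.

TS = 4201.75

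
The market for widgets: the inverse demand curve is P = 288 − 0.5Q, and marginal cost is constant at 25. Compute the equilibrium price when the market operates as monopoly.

A monopolist chooses Q where MR = MC. MR = 288 − Q; setting this equal to 25 gives Q = 263 and P = 156.5.

P = 156.5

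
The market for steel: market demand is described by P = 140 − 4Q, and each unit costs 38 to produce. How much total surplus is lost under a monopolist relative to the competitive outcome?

DWL = 325.125

Perfect competition: P = MC = 38, so 140 − 4Q = 38 and Q = 25.5.
The monopolist equates marginal revenue to marginal cost: 140 − 8Q = 38, so Q = 12.75. From demand, P = 89.
DWL is the triangle between Q = 12.75 and Q = 25.5: ½·(25.5 − 12.75)·(89 − 38) = 325.125.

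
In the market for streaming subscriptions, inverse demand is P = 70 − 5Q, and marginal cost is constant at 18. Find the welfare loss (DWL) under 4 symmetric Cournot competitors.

Competitive firms price at marginal cost: P = 18, giving Q = 10.4.
Cournot with 4 identical firms: the symmetric best-response condition is 70 − 25q = 18. Each firm produces q = 2.08, total output Q = 8.32, price P = 28.4.
DWL is the triangle between Q = 8.32 and Q = 10.4: ½·(10.4 − 8.32)·(28.4 − 18) = 10.816.

DWL = 10.816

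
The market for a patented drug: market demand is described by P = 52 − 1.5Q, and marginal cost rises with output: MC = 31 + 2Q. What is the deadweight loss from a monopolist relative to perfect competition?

DWL = 5.67

Under competition P = MC: 52 − 1.5Q = 31 + 2Q ⇒ Q = 6, P = 43.
The monopolist equates marginal revenue to marginal cost: 52 − 3Q = 31 + 2Q, so Q = 4.2. From demand, P = 45.7.
CS = ½·(52 − 43)·6 = 27; PS = (43·6 − 31·6 − ½·2·6²) = 36; TS = 63.
CS = ½·(52 − 45.7)·4.2 = 13.23; PS = (45.7·4.2 − 31·4.2 − ½·2·4.2²) = 44.1; TS = 57.33.
DWL = 63 − 57.33 = 5.67.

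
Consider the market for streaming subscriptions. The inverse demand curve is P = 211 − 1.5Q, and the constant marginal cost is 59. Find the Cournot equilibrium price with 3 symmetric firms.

P = 97

In a 3-firm Cournot equilibrium, symmetry and the first-order condition give q = (211 − 59)/(6) = 76/3. So Q = 76 and P = 97.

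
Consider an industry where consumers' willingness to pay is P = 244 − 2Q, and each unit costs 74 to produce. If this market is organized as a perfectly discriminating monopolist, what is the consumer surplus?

CS = 0

With perfect price discrimination, output is the efficient level Q = 85 (where demand meets MC), but every buyer pays their willingness to pay: CS = 0 and PS = total surplus.
CS = 0.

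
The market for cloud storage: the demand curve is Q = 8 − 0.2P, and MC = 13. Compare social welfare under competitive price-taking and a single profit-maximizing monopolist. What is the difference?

Inverting demand: P = 40 − 5Q.
Perfect competition: P = MC = 13, so 40 − 5Q = 13 and Q = 5.4.
CS = ½·(40 − 13)·5.4 = 72.9; PS = (13 − 13)·5.4 = 0; TS = 72.9.
The monopolist equates marginal revenue to marginal cost: 40 − 10Q = 13, so Q = 2.7. From demand, P = 26.5.
CS = ½·(40 − 26.5)·2.7 = 18.225; PS = (26.5 − 13)·2.7 = 36.45; TS = 54.675.
Change in social welfare: 54.675 − 72.9 = −18.225.

TS falls by 18.225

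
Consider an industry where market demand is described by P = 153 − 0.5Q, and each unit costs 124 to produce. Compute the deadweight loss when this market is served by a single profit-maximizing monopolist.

DWL = 210.25

Under competition P = MC = 124, so Q = (153 − 124)/0.5 = 58.
The monopolist equates marginal revenue to marginal cost: 153 − Q = 124, so Q = 29. From demand, P = 138.5.
DWL is the triangle between Q = 29 and Q = 58: ½·(58 − 29)·(138.5 − 124) = 210.25.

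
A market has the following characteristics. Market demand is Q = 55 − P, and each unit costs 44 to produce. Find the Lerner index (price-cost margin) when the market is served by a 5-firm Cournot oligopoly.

Inverting demand: P = 55 − Q.
With 5 symmetric Cournot firms, each firm's FOC gives 55 − 6q = 44, so q = 11/6, Q = 5·11/6 = 55/6, and P = 275/6.
Lerner index = (P − MC)/P = (275/6 − 44)/(275/6) = 0.04.

Lerner index = 0.04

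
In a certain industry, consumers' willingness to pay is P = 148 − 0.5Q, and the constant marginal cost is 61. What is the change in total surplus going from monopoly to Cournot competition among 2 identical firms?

TS rises by 1051.25

Monopoly sets MR = MC: 148 − Q = 61 ⇒ Q = 87, P = 148 − 0.5·87 = 104.5.
CS = ½·(148 − 104.5)·87 = 1892.25; PS = (104.5 − 61)·87 = 3784.5; TS = 5676.75.
Cournot with 2 identical firms: the symmetric best-response condition is 148 − 1.5q = 61. Each firm produces q = 58, total output Q = 116, price P = 90.
CS = ½·(148 − 90)·116 = 3364; PS = (90 − 61)·116 = 3364; TS = 6728.
Change in total surplus: 6728 − 5676.75 = 1051.25.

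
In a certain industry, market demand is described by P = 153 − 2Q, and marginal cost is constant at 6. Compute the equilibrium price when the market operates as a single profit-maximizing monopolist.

The monopolist equates marginal revenue to marginal cost: 153 − 4Q = 6, so Q = 36.75. From demand, P = 79.5.

P = 79.5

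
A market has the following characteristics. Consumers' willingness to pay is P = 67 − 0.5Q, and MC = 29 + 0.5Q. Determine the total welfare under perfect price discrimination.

A perfectly discriminating monopolist sells every unit with P(Q) ≥ MC(Q), so output equals the competitive quantity Q = 38. Each buyer pays their reservation price, so CS = 0 and the firm captures all surplus.
TS = 722 (equal to competitive TS).

TS = 722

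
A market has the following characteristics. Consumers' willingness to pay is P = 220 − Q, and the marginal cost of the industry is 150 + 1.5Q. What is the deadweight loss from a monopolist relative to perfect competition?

DWL = 80

Competitive equilibrium sets price equal to marginal cost: 220 − Q = 150 + 1.5Q, so Q = 28 and P = 192.
The monopolist equates marginal revenue to marginal cost: 220 − 2Q = 150 + 1.5Q, so Q = 20. From demand, P = 200.
CS = ½·(220 − 192)·28 = 392; PS = (192·28 − 150·28 − ½·1.5·28²) = 588; TS = 980.
CS = ½·(220 − 200)·20 = 200; PS = (200·20 − 150·20 − ½·1.5·20²) = 700; TS = 900.
DWL = 980 − 900 = 80.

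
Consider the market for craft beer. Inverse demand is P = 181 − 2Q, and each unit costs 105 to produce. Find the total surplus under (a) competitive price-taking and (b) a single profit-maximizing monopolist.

Competition: TS = 1444; Monopoly: TS = 1083

Competitive firms price at marginal cost: P = 105, giving Q = 38.
CS = ½·(181 − 105)·38 = 1444; PS = (105 − 105)·38 = 0; TS = 1444.
The monopolist equates marginal revenue to marginal cost: 181 − 4Q = 105, so Q = 19. From demand, P = 143.
CS = ½·(181 − 143)·19 = 361; PS = (143 − 105)·19 = 722; TS = 1083.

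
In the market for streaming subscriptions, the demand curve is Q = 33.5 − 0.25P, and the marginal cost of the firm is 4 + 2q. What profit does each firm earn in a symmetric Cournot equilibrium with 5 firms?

π_i = 125

Inverting demand: P = 134 − 4Q.
In a 5-firm Cournot equilibrium, symmetry and the first-order condition give q = (134 − 4)/(26) = 5. So Q = 25 and P = 34.
Each firm's profit = 34·5 − (4·5 + ½·2·5²) = 125.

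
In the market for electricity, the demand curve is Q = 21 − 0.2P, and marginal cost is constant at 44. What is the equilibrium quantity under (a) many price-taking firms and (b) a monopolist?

Inverting demand: P = 105 − 5Q.
Under competition P = MC = 44, so Q = (105 − 44)/5 = 12.2.
The monopolist equates marginal revenue to marginal cost: 105 − 10Q = 44, so Q = 6.1. From demand, P = 74.5.

Competition: Q = 12.2; Monopoly: Q = 6.1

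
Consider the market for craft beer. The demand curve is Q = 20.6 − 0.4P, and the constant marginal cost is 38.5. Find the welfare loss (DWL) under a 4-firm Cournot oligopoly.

DWL = 1.352

Inverting demand: P = 51.5 − 2.5Q.
Competitive firms price at marginal cost: P = 38.5, giving Q = 5.2.
With 4 symmetric Cournot firms, each firm's FOC gives 51.5 − 12.5q = 38.5, so q = 1.04, Q = 4·1.04 = 4.16, and P = 41.1.
DWL is the triangle between Q = 4.16 and Q = 5.2: ½·(5.2 − 4.16)·(41.1 − 38.5) = 1.352.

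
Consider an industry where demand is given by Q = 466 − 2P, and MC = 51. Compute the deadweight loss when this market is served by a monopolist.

DWL = 8281

Inverting demand: P = 233 − 0.5Q.
Perfect competition: P = MC = 51, so 233 − 0.5Q = 51 and Q = 364.
The monopolist equates marginal revenue to marginal cost: 233 − Q = 51, so Q = 182. From demand, P = 142.
DWL is the triangle between Q = 182 and Q = 364: ½·(364 − 182)·(142 − 51) = 8281.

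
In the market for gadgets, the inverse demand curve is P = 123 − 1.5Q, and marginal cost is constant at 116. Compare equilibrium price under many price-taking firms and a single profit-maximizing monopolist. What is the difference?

Under competition P = MC = 116, so Q = (123 − 116)/1.5 = 14/3.
A monopolist chooses Q where MR = MC. MR = 123 − 3Q; setting this equal to 116 gives Q = 7/3 and P = 119.5.
Change in equilibrium price: 119.5 − 116 = 3.5.

Equilibrium price rises by 3.5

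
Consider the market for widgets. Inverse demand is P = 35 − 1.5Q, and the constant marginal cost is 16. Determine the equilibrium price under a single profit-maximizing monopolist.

P = 25.5

A monopolist chooses Q where MR = MC. MR = 35 − 3Q; setting this equal to 16 gives Q = 19/3 and P = 25.5.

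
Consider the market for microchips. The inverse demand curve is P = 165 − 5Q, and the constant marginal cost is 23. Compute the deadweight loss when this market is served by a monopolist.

DWL = 504.1

Perfect competition: P = MC = 23, so 165 − 5Q = 23 and Q = 28.4.
Monopoly sets MR = MC: 165 − 10Q = 23 ⇒ Q = 14.2, P = 165 − 5·14.2 = 94.
DWL is the triangle between Q = 14.2 and Q = 28.4: ½·(28.4 − 14.2)·(94 − 23) = 504.1.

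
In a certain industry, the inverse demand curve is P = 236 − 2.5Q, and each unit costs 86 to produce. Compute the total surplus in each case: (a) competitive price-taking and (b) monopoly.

Under competition P = MC = 86, so Q = (236 − 86)/2.5 = 60.
CS = ½·(236 − 86)·60 = 4500; PS = (86 − 86)·60 = 0; TS = 4500.
Monopoly sets MR = MC: 236 − 5Q = 86 ⇒ Q = 30, P = 236 − 2.5·30 = 161.
CS = ½·(236 − 161)·30 = 1125; PS = (161 − 86)·30 = 2250; TS = 3375.

Competition: TS = 4500; Monopoly: TS = 3375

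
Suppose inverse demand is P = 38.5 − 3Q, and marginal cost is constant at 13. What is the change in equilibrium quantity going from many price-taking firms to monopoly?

Perfect competition: P = MC = 13, so 38.5 − 3Q = 13 and Q = 8.5.
Monopoly sets MR = MC: 38.5 − 6Q = 13 ⇒ Q = 4.25, P = 38.5 − 3·4.25 = 25.75.
Change in equilibrium quantity: 4.25 − 8.5 = −4.25.

Q falls by 4.25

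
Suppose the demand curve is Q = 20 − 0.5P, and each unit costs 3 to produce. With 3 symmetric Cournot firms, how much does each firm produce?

Inverting demand: P = 40 − 2Q.
Cournot with 3 identical firms: the symmetric best-response condition is 40 − 8q = 3. Each firm produces q = 4.625, total output Q = 13.875, price P = 12.25.

q_i = 4.625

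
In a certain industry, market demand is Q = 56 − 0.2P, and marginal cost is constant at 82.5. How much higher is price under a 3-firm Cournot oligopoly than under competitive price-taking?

Inverting demand: P = 280 − 5Q.
Under competition P = MC = 82.5, so Q = (280 − 82.5)/5 = 39.5.
In a 3-firm Cournot equilibrium, symmetry and the first-order condition give q = (280 − 82.5)/(20) = 9.875. So Q = 29.625 and P = 131.875.
Change in price: 131.875 − 82.5 = 49.375.

P rises by 49.375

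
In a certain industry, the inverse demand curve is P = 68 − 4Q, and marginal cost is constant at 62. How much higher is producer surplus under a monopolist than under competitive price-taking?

PS rises by 2.25

Perfect competition: P = MC = 62, so 68 − 4Q = 62 and Q = 1.5.
PS = (62 − 62)·1.5 = 0.
A monopolist chooses Q where MR = MC. MR = 68 − 8Q; setting this equal to 62 gives Q = 0.75 and P = 65.
PS = (65 − 62)·0.75 = 2.25.
Change in producer surplus: 2.25 − 0 = 2.25.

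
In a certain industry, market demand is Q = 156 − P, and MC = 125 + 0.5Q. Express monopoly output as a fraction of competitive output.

Inverting demand: P = 156 − Q.
Monopoly sets MR = MC: 156 − 2Q = 125 + 0.5Q ⇒ Q = 12.4, P = 156 − 12.4 = 143.6.
Competitive equilibrium sets price equal to marginal cost: 156 − Q = 125 + 0.5Q, so Q = 62/3 and P = 406/3.
Ratio Q_m/Q_c = 12.4/(62/3) = 0.6.

Q_m/Q_c = 0.6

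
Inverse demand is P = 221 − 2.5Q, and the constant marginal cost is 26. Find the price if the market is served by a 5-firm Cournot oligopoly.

P = 58.5

With 5 symmetric Cournot firms, each firm's FOC gives 221 − 15q = 26, so q = 13, Q = 5·13 = 65, and P = 58.5.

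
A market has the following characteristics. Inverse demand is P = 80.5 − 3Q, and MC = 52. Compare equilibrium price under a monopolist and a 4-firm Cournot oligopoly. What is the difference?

P falls by 8.55

Monopoly sets MR = MC: 80.5 − 6Q = 52 ⇒ Q = 4.75, P = 80.5 − 3·4.75 = 66.25.
Cournot with 4 identical firms: the symmetric best-response condition is 80.5 − 15q = 52. Each firm produces q = 1.9, total output Q = 7.6, price P = 57.7.
Change in equilibrium price: 57.7 − 66.25 = −8.55.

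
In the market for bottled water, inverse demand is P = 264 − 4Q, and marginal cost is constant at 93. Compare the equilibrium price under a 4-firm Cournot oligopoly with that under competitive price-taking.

In a 4-firm Cournot equilibrium, symmetry and the first-order condition give q = (264 − 93)/(20) = 8.55. So Q = 34.2 and P = 127.2.
Competitive firms price at marginal cost: P = 93, giving Q = 42.75.

Cournot: P = 127.2; Competition: P = 93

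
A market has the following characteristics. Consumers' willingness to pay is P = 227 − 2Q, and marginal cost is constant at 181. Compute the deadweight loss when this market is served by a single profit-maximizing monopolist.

Under competition P = MC = 181, so Q = (227 − 181)/2 = 23.
A monopolist chooses Q where MR = MC. MR = 227 − 4Q; setting this equal to 181 gives Q = 11.5 and P = 204.
DWL is the triangle between Q = 11.5 and Q = 23: ½·(23 − 11.5)·(204 − 181) = 132.25.

DWL = 132.25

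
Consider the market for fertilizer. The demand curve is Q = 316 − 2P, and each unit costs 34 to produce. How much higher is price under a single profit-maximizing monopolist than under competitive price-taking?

Inverting demand: P = 158 − 0.5Q.
Competitive firms price at marginal cost: P = 34, giving Q = 248.
A monopolist chooses Q where MR = MC. MR = 158 − Q; setting this equal to 34 gives Q = 124 and P = 96.
Change in price: 96 − 34 = 62.

Price rises by 62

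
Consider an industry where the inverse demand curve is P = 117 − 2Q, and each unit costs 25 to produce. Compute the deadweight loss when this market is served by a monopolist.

DWL = 529

Under competition P = MC = 25, so Q = (117 − 25)/2 = 46.
A monopolist chooses Q where MR = MC. MR = 117 − 4Q; setting this equal to 25 gives Q = 23 and P = 71.
DWL is the triangle between Q = 23 and Q = 46: ½·(46 − 23)·(71 − 25) = 529.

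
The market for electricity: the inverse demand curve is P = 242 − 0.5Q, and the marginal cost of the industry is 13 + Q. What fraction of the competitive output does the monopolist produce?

Q_m/Q_c = 0.75

A monopolist chooses Q where MR = MC. MR = 242 − Q; setting this equal to 13 + Q gives Q = 114.5 and P = 184.75.
Under competition P = MC: 242 − 0.5Q = 13 + Q ⇒ Q = 458/3, P = 497/3.
Ratio Q_m/Q_c = 114.5/(458/3) = 0.75.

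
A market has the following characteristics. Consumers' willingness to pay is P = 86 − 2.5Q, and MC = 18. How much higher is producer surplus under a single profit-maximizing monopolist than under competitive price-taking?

Under competition P = MC = 18, so Q = (86 − 18)/2.5 = 27.2.
PS = (18 − 18)·27.2 = 0.
A monopolist chooses Q where MR = MC. MR = 86 − 5Q; setting this equal to 18 gives Q = 13.6 and P = 52.
PS = (52 − 18)·13.6 = 462.4.
Change in producer surplus: 462.4 − 0 = 462.4.

Producer surplus rises by 462.4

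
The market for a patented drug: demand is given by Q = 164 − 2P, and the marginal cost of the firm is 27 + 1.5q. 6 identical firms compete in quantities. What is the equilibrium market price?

Inverting demand: P = 82 − 0.5Q.
In a 6-firm Cournot equilibrium, symmetry and the first-order condition give q = (82 − 27)/(5) = 11. So Q = 66 and P = 49.

P = 49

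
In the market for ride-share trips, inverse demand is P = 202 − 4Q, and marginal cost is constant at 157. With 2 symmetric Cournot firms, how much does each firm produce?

q_i = 3.75

In a 2-firm Cournot equilibrium, symmetry and the first-order condition give q = (202 − 157)/(12) = 3.75. So Q = 7.5 and P = 172.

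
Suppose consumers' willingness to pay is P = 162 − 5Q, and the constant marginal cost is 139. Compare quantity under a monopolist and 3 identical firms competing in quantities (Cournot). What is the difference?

Q rises by 1.15

Monopoly sets MR = MC: 162 − 10Q = 139 ⇒ Q = 2.3, P = 162 − 5·2.3 = 150.5.
With 3 symmetric Cournot firms, each firm's FOC gives 162 − 20q = 139, so q = 1.15, Q = 3·1.15 = 3.45, and P = 144.75.
Change in quantity: 3.45 − 2.3 = 1.15.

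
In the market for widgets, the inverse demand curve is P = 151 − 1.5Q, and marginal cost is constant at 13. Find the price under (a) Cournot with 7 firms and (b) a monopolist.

With 7 symmetric Cournot firms, each firm's FOC gives 151 − 12q = 13, so q = 11.5, Q = 7·11.5 = 80.5, and P = 30.25.
The monopolist equates marginal revenue to marginal cost: 151 − 3Q = 13, so Q = 46. From demand, P = 82.

Cournot: P = 30.25; Monopoly: P = 82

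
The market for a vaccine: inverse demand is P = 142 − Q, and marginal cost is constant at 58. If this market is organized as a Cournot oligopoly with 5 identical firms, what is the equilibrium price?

In a 5-firm Cournot equilibrium, symmetry and the first-order condition give q = (142 − 58)/(6) = 14. So Q = 70 and P = 72.

P = 72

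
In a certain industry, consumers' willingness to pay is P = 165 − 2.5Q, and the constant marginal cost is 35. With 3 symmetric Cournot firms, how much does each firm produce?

With 3 symmetric Cournot firms, each firm's FOC gives 165 − 10q = 35, so q = 13, Q = 3·13 = 39, and P = 67.5.

q_i = 13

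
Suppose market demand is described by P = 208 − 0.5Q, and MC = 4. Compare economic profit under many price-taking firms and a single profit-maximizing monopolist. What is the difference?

Under competition P = MC = 4, so Q = (208 − 4)/0.5 = 408.
Profit = (4 − 4)·408 = 0.
Monopoly sets MR = MC: 208 − Q = 4 ⇒ Q = 204, P = 208 − 0.5·204 = 106.
Profit = (106 − 4)·204 = 20808.
Change in economic profit: 20808 − 0 = 20808.

Economic profit rises by 20808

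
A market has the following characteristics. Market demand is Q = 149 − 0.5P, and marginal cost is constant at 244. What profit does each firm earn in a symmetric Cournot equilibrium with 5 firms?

Inverting demand: P = 298 − 2Q.
In a 5-firm Cournot equilibrium, symmetry and the first-order condition give q = (298 − 244)/(12) = 4.5. So Q = 22.5 and P = 253.
Each firm's profit = (253 − 244)·4.5 = 40.5.

π_i = 40.5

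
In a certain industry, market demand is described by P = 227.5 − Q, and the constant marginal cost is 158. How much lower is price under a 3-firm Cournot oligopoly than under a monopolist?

A monopolist chooses Q where MR = MC. MR = 227.5 − 2Q; setting this equal to 158 gives Q = 34.75 and P = 192.75.
In a 3-firm Cournot equilibrium, symmetry and the first-order condition give q = (227.5 − 158)/(4) = 17.375. So Q = 52.125 and P = 175.375.
Change in price: 175.375 − 192.75 = −17.375.

Price falls by 17.375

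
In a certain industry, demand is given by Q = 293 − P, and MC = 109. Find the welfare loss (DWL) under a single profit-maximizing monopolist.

Inverting demand: P = 293 − Q.
Under competition P = MC = 109, so Q = (293 − 109)/1 = 184.
The monopolist equates marginal revenue to marginal cost: 293 − 2Q = 109, so Q = 92. From demand, P = 201.
DWL is the triangle between Q = 92 and Q = 184: ½·(184 − 92)·(201 − 109) = 4232.

DWL = 4232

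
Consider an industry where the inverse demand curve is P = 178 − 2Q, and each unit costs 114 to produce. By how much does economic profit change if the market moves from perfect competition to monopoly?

Competitive firms price at marginal cost: P = 114, giving Q = 32.
Profit = (114 − 114)·32 = 0.
The monopolist equates marginal revenue to marginal cost: 178 − 4Q = 114, so Q = 16. From demand, P = 146.
Profit = (146 − 114)·16 = 512.
Change in economic profit: 512 − 0 = 512.

π rises by 512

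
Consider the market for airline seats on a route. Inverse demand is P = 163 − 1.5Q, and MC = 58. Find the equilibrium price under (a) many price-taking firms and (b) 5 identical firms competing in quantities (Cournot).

Competition: P = 58; Cournot: P = 75.5

Perfect competition: P = MC = 58, so 163 − 1.5Q = 58 and Q = 70.
In a 5-firm Cournot equilibrium, symmetry and the first-order condition give q = (163 − 58)/(9) = 35/3. So Q = 175/3 and P = 75.5.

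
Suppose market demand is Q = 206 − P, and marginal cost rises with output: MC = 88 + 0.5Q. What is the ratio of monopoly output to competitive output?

Inverting demand: P = 206 − Q.
Monopoly sets MR = MC: 206 − 2Q = 88 + 0.5Q ⇒ Q = 47.2, P = 206 − 47.2 = 158.8.
Under competition P = MC: 206 − Q = 88 + 0.5Q ⇒ Q = 236/3, P = 382/3.
Ratio Q_m/Q_c = 47.2/(236/3) = 0.6.

Q_m/Q_c = 0.6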